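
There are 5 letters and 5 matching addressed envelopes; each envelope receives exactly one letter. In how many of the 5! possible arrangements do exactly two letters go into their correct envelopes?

Pick the 2 fixed positions: C(5,2) = 10 ways.
The remaining 3 must be deranged: !3 = 2.
Total: 10 × 2 = 20.

20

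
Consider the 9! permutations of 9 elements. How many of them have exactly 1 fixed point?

133497

Pick the single fixed position: C(9,1) = 9 ways.
The remaining 8 must be deranged: !8 = 14833.
Total: 9 × 14833 = 133497.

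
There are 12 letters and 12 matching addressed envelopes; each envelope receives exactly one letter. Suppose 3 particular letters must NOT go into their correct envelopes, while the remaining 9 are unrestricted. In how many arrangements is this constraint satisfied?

Inclusion-exclusion on the 3 forbidden self-matches:
Σ_{j=0}^{3} (-1)^j C(3,j)(12-j)!
= C(3,0)·12! - C(3,1)·11! + C(3,2)·10! - C(3,3)·9!
= 479001600 - 119750400 + 10886400 - 362880
= 369774720

369774720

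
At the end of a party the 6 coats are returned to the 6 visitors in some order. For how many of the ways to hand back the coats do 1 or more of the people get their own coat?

455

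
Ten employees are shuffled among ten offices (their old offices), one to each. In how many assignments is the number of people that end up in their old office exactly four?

55650

Pick the 4 fixed positions: C(10,4) = 210 ways.
The other 6 form a derangement: !6 = 265.
Total: 210 × 265 = 55650.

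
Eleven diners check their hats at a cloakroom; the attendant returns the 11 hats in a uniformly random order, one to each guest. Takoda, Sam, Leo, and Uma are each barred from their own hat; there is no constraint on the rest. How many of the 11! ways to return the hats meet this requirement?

27422640

Inclusion-exclusion on the 4 forbidden self-matches:
Σ_{j=0}^{4} (-1)^j C(4,j)(11-j)!
= C(4,0)·11! - C(4,1)·10! + C(4,2)·9! - C(4,3)·8! + C(4,4)·7!
= 39916800 - 14515200 + 2177280 - 161280 + 5040
= 27422640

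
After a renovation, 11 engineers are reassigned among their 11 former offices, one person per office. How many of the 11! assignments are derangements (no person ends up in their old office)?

14684570

Recurrence: !11 = 10·(!10 + !9).
!11 = 10·(1334961 + 133496) = 10·1468457 = 14684570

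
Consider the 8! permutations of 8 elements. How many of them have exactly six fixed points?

28

Pick the 6 fixed positions: C(8,6) = 28 ways.
The remaining 2 must be deranged: !2 = 1.
Total: 28 × 1 = 28.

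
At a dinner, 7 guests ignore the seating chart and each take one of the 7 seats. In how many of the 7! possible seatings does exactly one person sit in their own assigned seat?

Choose which one of the 7 is fixed: C(7,1) = 7.
The other 6 form a derangement: !6 = 265.
Total: 7 × 265 = 1855.

1855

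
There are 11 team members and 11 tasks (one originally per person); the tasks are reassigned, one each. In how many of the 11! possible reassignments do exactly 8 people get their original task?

330

Pick the 8 fixed positions: C(11,8) = 165 ways.
The other 3 form a derangement: !3 = 2.
Total: 165 × 2 = 330.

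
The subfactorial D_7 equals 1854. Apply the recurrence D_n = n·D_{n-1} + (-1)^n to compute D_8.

14833

D_8 = 8·1854 + 1 = 14833.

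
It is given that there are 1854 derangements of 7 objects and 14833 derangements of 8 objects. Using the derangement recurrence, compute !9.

!9 = (9-1)·(!8 + !7) = 8·(14833 + 1854) = 8·16687 = 133496.

133496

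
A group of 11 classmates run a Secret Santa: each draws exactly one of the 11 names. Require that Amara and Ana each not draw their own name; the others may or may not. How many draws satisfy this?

Let A_j be the event that the j-th constrained one is fixed. By inclusion-exclusion over the 2 events:
Σ_{j=0}^{2} (-1)^j C(2,j)(11-j)!
= C(2,0)·11! - C(2,1)·10! + C(2,2)·9!
= 39916800 - 7257600 + 362880
= 33022080

33022080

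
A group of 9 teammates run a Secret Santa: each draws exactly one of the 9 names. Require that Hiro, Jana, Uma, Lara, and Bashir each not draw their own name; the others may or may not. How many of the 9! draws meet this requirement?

Let A_j be the event that the j-th constrained one is fixed. By inclusion-exclusion over the 5 events:
Σ_{j=0}^{5} (-1)^j C(5,j)(9-j)!
= C(5,0)·9! - C(5,1)·8! + C(5,2)·7! - C(5,3)·6! + C(5,4)·5! - C(5,5)·4!
= 362880 - 201600 + 50400 - 7200 + 600 - 24
= 205056

205056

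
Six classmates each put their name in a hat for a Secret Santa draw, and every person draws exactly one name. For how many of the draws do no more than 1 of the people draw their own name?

529

# with exactly i fixed is C(6,i)·!(6-i); sum over i=0..1:
  i=0: C(6,0)·!6 = 1·265 = 265
  i=1: C(6,1)·!5 = 6·44 = 264
Total = 529.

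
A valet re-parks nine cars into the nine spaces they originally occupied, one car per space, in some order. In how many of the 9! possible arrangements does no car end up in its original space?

133496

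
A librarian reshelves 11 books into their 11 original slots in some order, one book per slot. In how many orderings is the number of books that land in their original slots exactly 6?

20328

Choose which 6 of the 11 are fixed: C(11,6) = 462.
The other 5 form a derangement: !5 = 44.
Total: 462 × 44 = 20328.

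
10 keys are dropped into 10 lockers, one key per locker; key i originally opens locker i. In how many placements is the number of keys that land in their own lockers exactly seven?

240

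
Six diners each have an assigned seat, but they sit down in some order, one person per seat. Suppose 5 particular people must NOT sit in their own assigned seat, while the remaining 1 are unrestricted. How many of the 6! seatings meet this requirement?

309

Let A_j be the event that the j-th constrained one is fixed. By inclusion-exclusion over the 5 events:
Σ_{j=0}^{5} (-1)^j C(5,j)(6-j)!
= C(5,0)·6! - C(5,1)·5! + C(5,2)·4! - C(5,3)·3! + C(5,4)·2! - C(5,5)·1!
= 720 - 600 + 240 - 60 + 10 - 1
= 309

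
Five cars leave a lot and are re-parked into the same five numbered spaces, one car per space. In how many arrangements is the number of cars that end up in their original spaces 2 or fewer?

# with exactly i fixed is C(5,i)·!(5-i); sum over i=0..2:
  i=0: C(5,0)·!5 = 1·44 = 44
  i=1: C(5,1)·!4 = 5·9 = 45
  i=2: C(5,2)·!3 = 10·2 = 20
Total = 109.

109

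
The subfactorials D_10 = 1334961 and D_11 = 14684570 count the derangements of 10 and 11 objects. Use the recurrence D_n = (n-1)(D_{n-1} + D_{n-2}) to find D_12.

176214841

D_12 = (12-1)·(D_11 + D_10) = 11·(14684570 + 1334961) = 11·16019531 = 176214841.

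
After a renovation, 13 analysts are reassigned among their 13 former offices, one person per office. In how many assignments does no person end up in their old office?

2290792932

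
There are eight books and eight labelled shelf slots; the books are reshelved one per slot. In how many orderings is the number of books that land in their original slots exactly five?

112

Pick the 5 fixed positions: C(8,5) = 56 ways.
The remaining 3 must be deranged: !3 = 2.
Total: 56 × 2 = 112.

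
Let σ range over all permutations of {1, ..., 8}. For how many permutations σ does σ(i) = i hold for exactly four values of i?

Pick the 4 fixed positions: C(8,4) = 70 ways.
The remaining 4 must be deranged: !4 = 9.
Total: 70 × 9 = 630.

630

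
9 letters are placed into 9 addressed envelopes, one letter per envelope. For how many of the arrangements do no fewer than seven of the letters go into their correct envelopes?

37

# with exactly i fixed is C(9,i)·!(9-i); sum over i=7..9:
  i=7: C(9,7)·!2 = 36·1 = 36
  i=8: C(9,8)·!1 = 9·0 = 0
  i=9: C(9,9)·!0 = 1·1 = 1
Total = 37.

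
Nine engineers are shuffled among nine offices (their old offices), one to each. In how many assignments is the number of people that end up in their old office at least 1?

Sum C(9,i)·!(9-i) for i = 1..9:
  i=1: C(9,1)·!8 = 9·14833 = 133497
  i=2: C(9,2)·!7 = 36·1854 = 66744
  i=3: C(9,3)·!6 = 84·265 = 22260
  i=4: C(9,4)·!5 = 126·44 = 5544
  i=5: C(9,5)·!4 = 126·9 = 1134
  i=6: C(9,6)·!3 = 84·2 = 168
  i=7: C(9,7)·!2 = 36·1 = 36
  i=8: C(9,8)·!1 = 9·0 = 0
  i=9: C(9,9)·!0 = 1·1 = 1
Total = 229384.

229384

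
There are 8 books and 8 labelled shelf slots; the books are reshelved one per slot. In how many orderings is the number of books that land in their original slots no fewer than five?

141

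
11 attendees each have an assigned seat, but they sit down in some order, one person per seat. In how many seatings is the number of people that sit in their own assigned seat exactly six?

Choose which 6 of the 11 are fixed: C(11,6) = 462.
The remaining 5 must be deranged: !5 = 44.
Total: 462 × 44 = 20328.

20328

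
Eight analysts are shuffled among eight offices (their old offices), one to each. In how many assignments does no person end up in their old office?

14833

!8 = 8! · Σ_{k=0}^{8} (-1)^k/k!
= 8! - 8!/1! + 8!/2! - 8!/3! + 8!/4! - 8!/5! + 8!/6! - 8!/7! + 8!/8!
= 40320 - 40320 + 20160 - 6720 + 1680 - 336 + 56 - 8 + 1
= 14833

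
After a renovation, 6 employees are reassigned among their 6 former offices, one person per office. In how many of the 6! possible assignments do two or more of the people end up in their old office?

191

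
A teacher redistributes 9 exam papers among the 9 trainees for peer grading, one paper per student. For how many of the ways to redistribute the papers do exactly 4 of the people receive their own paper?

Pick the 4 fixed positions: C(9,4) = 126 ways.
The other 5 form a derangement: !5 = 44.
Total: 126 × 44 = 5544.

5544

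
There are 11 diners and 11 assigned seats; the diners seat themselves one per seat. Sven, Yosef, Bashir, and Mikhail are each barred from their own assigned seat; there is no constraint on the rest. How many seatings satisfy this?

27422640

Inclusion-exclusion on the 4 forbidden self-matches:
Σ_{j=0}^{4} (-1)^j C(4,j)(11-j)!
= C(4,0)·11! - C(4,1)·10! + C(4,2)·9! - C(4,3)·8! + C(4,4)·7!
= 39916800 - 14515200 + 2177280 - 161280 + 5040
= 27422640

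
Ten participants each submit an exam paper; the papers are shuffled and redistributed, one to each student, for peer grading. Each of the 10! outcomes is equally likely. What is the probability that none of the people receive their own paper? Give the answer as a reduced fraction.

16481/44800

Favorable outcomes: !10 = 1334961.
Total outcomes: 10! = 3628800.
Probability = 1334961/3628800 = 16481/44800.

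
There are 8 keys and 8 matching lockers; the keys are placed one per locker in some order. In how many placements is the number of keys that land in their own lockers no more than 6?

40319

# with exactly i fixed is C(8,i)·!(8-i); sum over i=0..6:
  i=0: C(8,0)·!8 = 1·14833 = 14833
  i=1: C(8,1)·!7 = 8·1854 = 14832
  i=2: C(8,2)·!6 = 28·265 = 7420
  i=3: C(8,3)·!5 = 56·44 = 2464
  i=4: C(8,4)·!4 = 70·9 = 630
  i=5: C(8,5)·!3 = 56·2 = 112
  i=6: C(8,6)·!2 = 28·1 = 28
Total = 40319.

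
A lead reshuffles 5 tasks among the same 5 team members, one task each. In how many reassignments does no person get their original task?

44

The subfactorial !5 = [5!/e] (nearest integer).
5! = 120, and 120/e ≈ 44.15, so !5 = 44.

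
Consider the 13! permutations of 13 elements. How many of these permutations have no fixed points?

2290792932

!13 = 13! · Σ_{k=0}^{13} (-1)^k/k!
= 13! - 13!/1! + 13!/2! - 13!/3! + 13!/4! - 13!/5! + 13!/6! - 13!/7! + 13!/8! - 13!/9! + 13!/10! - 13!/11! + 13!/12! - 13!/13!
= 6227020800 - 6227020800 + 3113510400 - 1037836800 + 259459200 - 51891840 + 8648640 - 1235520 + 154440 - 17160 + 1716 - 156 + 13 - 1
= 2290792932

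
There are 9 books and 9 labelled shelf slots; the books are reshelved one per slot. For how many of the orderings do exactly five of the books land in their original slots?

Pick the 5 fixed positions: C(9,5) = 126 ways.
The remaining 4 must be deranged: !4 = 9.
Total: 126 × 9 = 1134.

1134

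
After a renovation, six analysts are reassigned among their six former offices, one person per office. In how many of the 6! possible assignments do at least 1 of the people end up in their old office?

455

Sum C(6,i)·!(6-i) for i = 1..6:
  i=1: C(6,1)·!5 = 6·44 = 264
  i=2: C(6,2)·!4 = 15·9 = 135
  i=3: C(6,3)·!3 = 20·2 = 40
  i=4: C(6,4)·!2 = 15·1 = 15
  i=5: C(6,5)·!1 = 6·0 = 0
  i=6: C(6,6)·!0 = 1·1 = 1
Total = 455.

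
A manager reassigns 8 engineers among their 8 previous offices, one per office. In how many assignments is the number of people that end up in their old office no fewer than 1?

25487

# with exactly i fixed is C(8,i)·!(8-i); sum over i=1..8:
  i=1: C(8,1)·!7 = 8·1854 = 14832
  i=2: C(8,2)·!6 = 28·265 = 7420
  i=3: C(8,3)·!5 = 56·44 = 2464
  i=4: C(8,4)·!4 = 70·9 = 630
  i=5: C(8,5)·!3 = 56·2 = 112
  i=6: C(8,6)·!2 = 28·1 = 28
  i=7: C(8,7)·!1 = 8·0 = 0
  i=8: C(8,8)·!0 = 1·1 = 1
Total = 25487.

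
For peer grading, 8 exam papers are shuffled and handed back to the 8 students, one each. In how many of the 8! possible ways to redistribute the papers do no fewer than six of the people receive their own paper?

29

# with exactly i fixed is C(8,i)·!(8-i); sum over i=6..8:
  i=6: C(8,6)·!2 = 28·1 = 28
  i=7: C(8,7)·!1 = 8·0 = 0
  i=8: C(8,8)·!0 = 1·1 = 1
Total = 29.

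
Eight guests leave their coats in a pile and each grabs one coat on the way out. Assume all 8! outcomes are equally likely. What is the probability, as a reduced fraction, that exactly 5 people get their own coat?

1/360

Favorable outcomes: C(8,5)·!3 = 56·2 = 112.
Total outcomes: 8! = 40320.
Probability = 112/40320 = 1/360.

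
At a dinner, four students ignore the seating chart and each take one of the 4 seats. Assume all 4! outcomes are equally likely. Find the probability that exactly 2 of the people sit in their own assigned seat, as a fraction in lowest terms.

Favorable outcomes: C(4,2)·!2 = 6·1 = 6.
Total outcomes: 4! = 24.
Probability = 6/24 = 1/4.

1/4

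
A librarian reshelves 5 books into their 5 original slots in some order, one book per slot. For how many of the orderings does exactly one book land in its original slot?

45

Choose which one of the 5 is fixed: C(5,1) = 5.
The remaining 4 must be deranged: !4 = 9.
Total: 5 × 9 = 45.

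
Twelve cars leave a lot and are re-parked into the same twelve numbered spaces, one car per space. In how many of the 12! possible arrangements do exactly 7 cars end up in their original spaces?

34848

Pick the 7 fixed positions: C(12,7) = 792 ways.
The other 5 form a derangement: !5 = 44.
Total: 792 × 44 = 34848.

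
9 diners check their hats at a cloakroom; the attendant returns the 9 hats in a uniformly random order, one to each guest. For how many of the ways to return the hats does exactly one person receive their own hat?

133497

Pick the single fixed position: C(9,1) = 9 ways.
The other 8 form a derangement: !8 = 14833.
Total: 9 × 14833 = 133497.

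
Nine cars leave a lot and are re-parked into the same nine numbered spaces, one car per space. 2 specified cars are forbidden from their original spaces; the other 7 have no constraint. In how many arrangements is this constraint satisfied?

Inclusion-exclusion on the 2 forbidden self-matches:
Σ_{j=0}^{2} (-1)^j C(2,j)(9-j)!
= C(2,0)·9! - C(2,1)·8! + C(2,2)·7!
= 362880 - 80640 + 5040
= 287280

287280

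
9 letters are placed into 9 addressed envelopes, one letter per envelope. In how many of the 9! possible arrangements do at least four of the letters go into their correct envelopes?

6883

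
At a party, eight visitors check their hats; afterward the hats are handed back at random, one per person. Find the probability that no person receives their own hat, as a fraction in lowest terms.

Favorable outcomes: !8 = 14833.
Total outcomes: 8! = 40320.
Probability = 14833/40320 = 2119/5760.

2119/5760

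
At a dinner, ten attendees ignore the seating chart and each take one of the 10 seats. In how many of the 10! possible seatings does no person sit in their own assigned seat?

Recurrence: !10 = 9·(!9 + !8).
!10 = 9·(133496 + 14833) = 9·148329 = 1334961

1334961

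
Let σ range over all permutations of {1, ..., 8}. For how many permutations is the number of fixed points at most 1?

29665

# with exactly i fixed is C(8,i)·!(8-i); sum over i=0..1:
  i=0: C(8,0)·!8 = 1·14833 = 14833
  i=1: C(8,1)·!7 = 8·1854 = 14832
Total = 29665.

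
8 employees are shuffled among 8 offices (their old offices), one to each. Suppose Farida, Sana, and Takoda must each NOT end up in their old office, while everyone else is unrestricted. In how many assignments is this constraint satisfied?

Let A_j be the event that the j-th constrained one is fixed. By inclusion-exclusion over the 3 events:
Σ_{j=0}^{3} (-1)^j C(3,j)(8-j)!
= C(3,0)·8! - C(3,1)·7! + C(3,2)·6! - C(3,3)·5!
= 40320 - 15120 + 2160 - 120
= 27240

27240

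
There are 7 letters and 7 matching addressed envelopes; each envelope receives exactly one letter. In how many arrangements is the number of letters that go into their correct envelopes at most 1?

3709

# with exactly i fixed is C(7,i)·!(7-i); sum over i=0..1:
  i=0: C(7,0)·!7 = 1·1854 = 1854
  i=1: C(7,1)·!6 = 7·265 = 1855
Total = 3709.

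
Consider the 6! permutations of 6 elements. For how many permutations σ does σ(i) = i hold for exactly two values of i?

Pick the 2 fixed positions: C(6,2) = 15 ways.
The other 4 form a derangement: !4 = 9.
Total: 15 × 9 = 135.

135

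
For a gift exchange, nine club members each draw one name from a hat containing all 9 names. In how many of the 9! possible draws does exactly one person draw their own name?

133497

Choose which one of the 9 is fixed: C(9,1) = 9.
The other 8 form a derangement: !8 = 14833.
Total: 9 × 14833 = 133497.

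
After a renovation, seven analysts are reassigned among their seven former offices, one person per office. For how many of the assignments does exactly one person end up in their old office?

1855

Pick the single fixed position: C(7,1) = 7 ways.
The other 6 form a derangement: !6 = 265.
Total: 7 × 265 = 1855.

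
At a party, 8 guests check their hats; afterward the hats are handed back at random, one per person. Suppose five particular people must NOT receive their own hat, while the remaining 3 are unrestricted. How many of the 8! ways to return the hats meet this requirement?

21234

Inclusion-exclusion on the 5 forbidden self-matches:
Σ_{j=0}^{5} (-1)^j C(5,j)(8-j)!
= C(5,0)·8! - C(5,1)·7! + C(5,2)·6! - C(5,3)·5! + C(5,4)·4! - C(5,5)·3!
= 40320 - 25200 + 7200 - 1200 + 120 - 6
= 21234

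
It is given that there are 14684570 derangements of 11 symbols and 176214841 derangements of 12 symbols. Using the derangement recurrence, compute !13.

2290792932

!13 = (13-1)·(!12 + !11) = 12·(176214841 + 14684570) = 12·190899411 = 2290792932.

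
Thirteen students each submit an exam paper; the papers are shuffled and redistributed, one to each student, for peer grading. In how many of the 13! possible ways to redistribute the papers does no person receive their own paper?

2290792932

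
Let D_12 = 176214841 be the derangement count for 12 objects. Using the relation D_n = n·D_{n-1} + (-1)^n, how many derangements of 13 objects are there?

2290792932

D_13 = 13·176214841 - 1 = 2290792932.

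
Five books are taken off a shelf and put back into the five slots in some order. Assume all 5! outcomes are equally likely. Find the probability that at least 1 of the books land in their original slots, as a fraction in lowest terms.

Favorable outcomes: Σ_{i≥1} C(5,i)·!(5-i) = 5·9 + 10·2 + 10·1 + 5·0 + 1·1 = 76.
Total outcomes: 5! = 120.
Probability = 76/120 = 19/30.

19/30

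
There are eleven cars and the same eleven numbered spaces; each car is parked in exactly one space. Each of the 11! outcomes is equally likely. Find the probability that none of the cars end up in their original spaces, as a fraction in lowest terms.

Favorable outcomes: !11 = 14684570.
Total outcomes: 11! = 39916800.
Probability = 14684570/39916800 = 1468457/3991680.

1468457/3991680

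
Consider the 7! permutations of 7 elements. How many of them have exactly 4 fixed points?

70

Pick the 4 fixed positions: C(7,4) = 35 ways.
The other 3 form a derangement: !3 = 2.
Total: 35 × 2 = 70.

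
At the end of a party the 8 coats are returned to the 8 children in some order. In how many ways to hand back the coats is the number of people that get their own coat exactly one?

Pick the single fixed position: C(8,1) = 8 ways.
The other 7 form a derangement: !7 = 1854.
Total: 8 × 1854 = 14832.

14832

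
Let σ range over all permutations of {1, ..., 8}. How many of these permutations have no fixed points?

14833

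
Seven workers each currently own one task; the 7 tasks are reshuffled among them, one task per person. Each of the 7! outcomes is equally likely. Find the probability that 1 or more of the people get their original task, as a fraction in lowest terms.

Favorable outcomes: Σ_{i≥1} C(7,i)·!(7-i) = 7·265 + 21·44 + 35·9 + 35·2 + 21·1 + 7·0 + 1·1 = 3186.
Total outcomes: 7! = 5040.
Probability = 3186/5040 = 177/280.

177/280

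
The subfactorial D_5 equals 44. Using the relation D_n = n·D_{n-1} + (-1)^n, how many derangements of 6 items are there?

265

D_6 = 6·44 + 1 = 265.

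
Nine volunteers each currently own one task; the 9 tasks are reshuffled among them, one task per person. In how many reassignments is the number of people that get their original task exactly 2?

66744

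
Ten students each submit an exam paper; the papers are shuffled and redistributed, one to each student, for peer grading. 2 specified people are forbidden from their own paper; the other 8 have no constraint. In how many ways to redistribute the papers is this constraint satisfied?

Inclusion-exclusion on the 2 forbidden self-matches:
Σ_{j=0}^{2} (-1)^j C(2,j)(10-j)!
= C(2,0)·10! - C(2,1)·9! + C(2,2)·8!
= 3628800 - 725760 + 40320
= 2943360

2943360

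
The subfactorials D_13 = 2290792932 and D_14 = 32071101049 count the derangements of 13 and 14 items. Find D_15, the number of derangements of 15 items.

481066515734

D_15 = (15-1)·(D_14 + D_13) = 14·(32071101049 + 2290792932) = 14·34361893981 = 481066515734.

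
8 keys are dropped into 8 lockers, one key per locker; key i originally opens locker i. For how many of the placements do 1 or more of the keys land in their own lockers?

# with exactly i fixed is C(8,i)·!(8-i); sum over i=1..8:
  i=1: C(8,1)·!7 = 8·1854 = 14832
  i=2: C(8,2)·!6 = 28·265 = 7420
  i=3: C(8,3)·!5 = 56·44 = 2464
  i=4: C(8,4)·!4 = 70·9 = 630
  i=5: C(8,5)·!3 = 56·2 = 112
  i=6: C(8,6)·!2 = 28·1 = 28
  i=7: C(8,7)·!1 = 8·0 = 0
  i=8: C(8,8)·!0 = 1·1 = 1
Total = 25487.

25487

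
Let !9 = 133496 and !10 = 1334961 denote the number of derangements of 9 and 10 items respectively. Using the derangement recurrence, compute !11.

!11 = (11-1)·(!10 + !9) = 10·(1334961 + 133496) = 10·1468457 = 14684570.

14684570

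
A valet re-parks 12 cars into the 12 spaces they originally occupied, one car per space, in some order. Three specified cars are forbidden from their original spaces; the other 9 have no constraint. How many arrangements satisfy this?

Inclusion-exclusion on the 3 forbidden self-matches:
Σ_{j=0}^{3} (-1)^j C(3,j)(12-j)!
= C(3,0)·12! - C(3,1)·11! + C(3,2)·10! - C(3,3)·9!
= 479001600 - 119750400 + 10886400 - 362880
= 369774720

369774720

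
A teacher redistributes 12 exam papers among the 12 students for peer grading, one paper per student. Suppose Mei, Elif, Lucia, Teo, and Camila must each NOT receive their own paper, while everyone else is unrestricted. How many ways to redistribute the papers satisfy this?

312273360

Inclusion-exclusion on the 5 forbidden self-matches:
Σ_{j=0}^{5} (-1)^j C(5,j)(12-j)!
= C(5,0)·12! - C(5,1)·11! + C(5,2)·10! - C(5,3)·9! + C(5,4)·8! - C(5,5)·7!
= 479001600 - 199584000 + 36288000 - 3628800 + 201600 - 5040
= 312273360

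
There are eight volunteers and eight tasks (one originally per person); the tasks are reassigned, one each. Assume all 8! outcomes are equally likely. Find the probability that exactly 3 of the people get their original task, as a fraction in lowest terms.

11/180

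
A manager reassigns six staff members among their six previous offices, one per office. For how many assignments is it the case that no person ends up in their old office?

265

Use !n = (n-1)(!(n-1) + !(n-2)).
!6 = 5·(44 + 9) = 5·53 = 265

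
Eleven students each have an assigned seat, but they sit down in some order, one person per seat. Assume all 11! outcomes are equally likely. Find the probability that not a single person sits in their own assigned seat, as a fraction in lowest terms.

Favorable outcomes: !11 = 14684570.
Total outcomes: 11! = 39916800.
Probability = 14684570/39916800 = 1468457/3991680.

1468457/3991680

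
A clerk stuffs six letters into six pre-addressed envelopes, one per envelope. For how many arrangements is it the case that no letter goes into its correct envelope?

Use !n = (n-1)(!(n-1) + !(n-2)).
!6 = 5·(44 + 9) = 5·53 = 265

265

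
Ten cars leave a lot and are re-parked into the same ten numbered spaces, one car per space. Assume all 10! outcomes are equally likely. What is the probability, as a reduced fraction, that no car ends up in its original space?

16481/44800

Favorable outcomes: !10 = 1334961.
Total outcomes: 10! = 3628800.
Probability = 1334961/3628800 = 16481/44800.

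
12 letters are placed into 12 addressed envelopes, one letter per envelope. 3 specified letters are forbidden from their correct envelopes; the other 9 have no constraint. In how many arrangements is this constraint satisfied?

Let A_j be the event that the j-th constrained one is fixed. By inclusion-exclusion over the 3 events:
Σ_{j=0}^{3} (-1)^j C(3,j)(12-j)!
= C(3,0)·12! - C(3,1)·11! + C(3,2)·10! - C(3,3)·9!
= 479001600 - 119750400 + 10886400 - 362880
= 369774720

369774720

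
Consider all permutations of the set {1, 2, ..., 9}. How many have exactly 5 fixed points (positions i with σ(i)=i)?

1134

Pick the 5 fixed positions: C(9,5) = 126 ways.
The other 4 form a derangement: !4 = 9.
Total: 126 × 9 = 1134.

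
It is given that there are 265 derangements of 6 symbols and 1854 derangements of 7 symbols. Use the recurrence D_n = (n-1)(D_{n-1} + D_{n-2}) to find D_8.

14833

D_8 = (8-1)·(D_7 + D_6) = 7·(1854 + 265) = 7·2119 = 14833.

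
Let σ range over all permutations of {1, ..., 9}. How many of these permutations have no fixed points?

133496

Use !n = (n-1)(!(n-1) + !(n-2)).
!9 = 8·(14833 + 1854) = 8·16687 = 133496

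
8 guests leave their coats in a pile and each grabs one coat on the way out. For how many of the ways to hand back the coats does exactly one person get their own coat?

14832

Choose which one of the 8 is fixed: C(8,1) = 8.
The other 7 form a derangement: !7 = 1854.
Total: 8 × 1854 = 14832.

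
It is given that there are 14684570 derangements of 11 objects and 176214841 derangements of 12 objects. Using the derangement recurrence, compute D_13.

D_13 = (13-1)·(D_12 + D_11) = 12·(176214841 + 14684570) = 12·190899411 = 2290792932.

2290792932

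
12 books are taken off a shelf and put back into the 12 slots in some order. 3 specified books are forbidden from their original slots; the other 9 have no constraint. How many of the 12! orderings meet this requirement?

369774720

Let A_j be the event that the j-th constrained one is fixed. By inclusion-exclusion over the 3 events:
Σ_{j=0}^{3} (-1)^j C(3,j)(12-j)!
= C(3,0)·12! - C(3,1)·11! + C(3,2)·10! - C(3,3)·9!
= 479001600 - 119750400 + 10886400 - 362880
= 369774720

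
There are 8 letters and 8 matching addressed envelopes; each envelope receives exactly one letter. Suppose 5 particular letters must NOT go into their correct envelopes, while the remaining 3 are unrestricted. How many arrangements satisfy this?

Inclusion-exclusion on the 5 forbidden self-matches:
Σ_{j=0}^{5} (-1)^j C(5,j)(8-j)!
= C(5,0)·8! - C(5,1)·7! + C(5,2)·6! - C(5,3)·5! + C(5,4)·4! - C(5,5)·3!
= 40320 - 25200 + 7200 - 1200 + 120 - 6
= 21234

21234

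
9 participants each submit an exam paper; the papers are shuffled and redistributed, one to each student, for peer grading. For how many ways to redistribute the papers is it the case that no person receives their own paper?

The number of derangements of 9 is !9 = Σ_{k=0}^{9} (-1)^k·9!/k!
= 9! - 9!/1! + 9!/2! - 9!/3! + 9!/4! - 9!/5! + 9!/6! - 9!/7! + 9!/8! - 9!/9!
= 362880 - 362880 + 181440 - 60480 + 15120 - 3024 + 504 - 72 + 9 - 1
= 133496

133496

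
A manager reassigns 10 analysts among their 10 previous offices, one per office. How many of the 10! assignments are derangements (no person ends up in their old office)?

1334961

!10 is the nearest integer to 10!/e.
10! = 3628800, and 3628800/e ≈ 1334960.92, so !10 = 1334961.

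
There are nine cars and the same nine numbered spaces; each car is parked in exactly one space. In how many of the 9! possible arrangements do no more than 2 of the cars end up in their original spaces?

333737

# with exactly i fixed is C(9,i)·!(9-i); sum over i=0..2:
  i=0: C(9,0)·!9 = 1·133496 = 133496
  i=1: C(9,1)·!8 = 9·14833 = 133497
  i=2: C(9,2)·!7 = 36·1854 = 66744
Total = 333737.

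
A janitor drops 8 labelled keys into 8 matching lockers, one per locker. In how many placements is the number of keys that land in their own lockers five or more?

141

Sum C(8,i)·!(8-i) for i = 5..8:
  i=5: C(8,5)·!3 = 56·2 = 112
  i=6: C(8,6)·!2 = 28·1 = 28
  i=7: C(8,7)·!1 = 8·0 = 0
  i=8: C(8,8)·!0 = 1·1 = 1
Total = 141.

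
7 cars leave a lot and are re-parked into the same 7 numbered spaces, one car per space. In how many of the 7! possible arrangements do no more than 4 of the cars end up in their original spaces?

5018

# with exactly i fixed is C(7,i)·!(7-i); sum over i=0..4:
  i=0: C(7,0)·!7 = 1·1854 = 1854
  i=1: C(7,1)·!6 = 7·265 = 1855
  i=2: C(7,2)·!5 = 21·44 = 924
  i=3: C(7,3)·!4 = 35·9 = 315
  i=4: C(7,4)·!3 = 35·2 = 70
Total = 5018.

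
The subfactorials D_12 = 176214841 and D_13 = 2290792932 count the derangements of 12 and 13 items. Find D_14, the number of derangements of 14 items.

32071101049

D_14 = (14-1)·(D_13 + D_12) = 13·(2290792932 + 176214841) = 13·2467007773 = 32071101049.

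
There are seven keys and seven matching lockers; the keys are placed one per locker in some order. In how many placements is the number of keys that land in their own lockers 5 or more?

Sum C(7,i)·!(7-i) for i = 5..7:
  i=5: C(7,5)·!2 = 21·1 = 21
  i=6: C(7,6)·!1 = 7·0 = 0
  i=7: C(7,7)·!0 = 1·1 = 1
Total = 22.

22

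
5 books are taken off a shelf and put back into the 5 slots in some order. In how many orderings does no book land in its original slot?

Use !n = (n-1)(!(n-1) + !(n-2)).
!5 = 4·(9 + 2) = 4·11 = 44

44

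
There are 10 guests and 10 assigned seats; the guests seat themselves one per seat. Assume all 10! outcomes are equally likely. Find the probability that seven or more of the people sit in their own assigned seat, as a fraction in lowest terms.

143/1814400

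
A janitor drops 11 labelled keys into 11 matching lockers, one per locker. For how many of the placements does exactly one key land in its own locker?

14684571

Pick the single fixed position: C(11,1) = 11 ways.
The remaining 10 must be deranged: !10 = 1334961.
Total: 11 × 1334961 = 14684571.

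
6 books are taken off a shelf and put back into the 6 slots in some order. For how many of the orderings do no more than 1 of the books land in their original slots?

Sum C(6,i)·!(6-i) for i = 0..1:
  i=0: C(6,0)·!6 = 1·265 = 265
  i=1: C(6,1)·!5 = 6·44 = 264
Total = 529.

529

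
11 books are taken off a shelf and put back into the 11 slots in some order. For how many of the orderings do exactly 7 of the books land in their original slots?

2970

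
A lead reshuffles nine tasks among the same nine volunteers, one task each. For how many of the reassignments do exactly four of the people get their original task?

5544

Pick the 4 fixed positions: C(9,4) = 126 ways.
The other 5 form a derangement: !5 = 44.
Total: 126 × 44 = 5544.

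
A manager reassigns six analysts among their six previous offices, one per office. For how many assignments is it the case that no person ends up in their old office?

265

The number of derangements of 6 is !6 = Σ_{k=0}^{6} (-1)^k·6!/k!
= 6! - 6!/1! + 6!/2! - 6!/3! + 6!/4! - 6!/5! + 6!/6!
= 720 - 720 + 360 - 120 + 30 - 6 + 1
= 265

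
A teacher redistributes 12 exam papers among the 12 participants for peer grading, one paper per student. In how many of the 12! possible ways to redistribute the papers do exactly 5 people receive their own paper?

Pick the 5 fixed positions: C(12,5) = 792 ways.
The other 7 form a derangement: !7 = 1854.
Total: 792 × 1854 = 1468368.

1468368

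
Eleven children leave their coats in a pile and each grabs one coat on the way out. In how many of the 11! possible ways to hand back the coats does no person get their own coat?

14684570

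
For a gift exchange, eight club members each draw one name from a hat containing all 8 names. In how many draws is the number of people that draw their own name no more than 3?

39549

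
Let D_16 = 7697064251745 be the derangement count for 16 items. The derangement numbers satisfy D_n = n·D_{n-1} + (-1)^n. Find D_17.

D_17 = 17·7697064251745 - 1 = 130850092279664.

130850092279664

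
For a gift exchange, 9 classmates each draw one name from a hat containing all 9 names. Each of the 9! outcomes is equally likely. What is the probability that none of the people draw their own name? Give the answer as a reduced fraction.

Favorable outcomes: !9 = 133496.
Total outcomes: 9! = 362880.
Probability = 133496/362880 = 16687/45360.

16687/45360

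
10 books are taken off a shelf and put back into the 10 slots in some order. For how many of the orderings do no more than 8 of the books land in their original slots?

# with exactly i fixed is C(10,i)·!(10-i); sum over i=0..8:
  i=0: C(10,0)·!10 = 1·1334961 = 1334961
  i=1: C(10,1)·!9 = 10·133496 = 1334960
  i=2: C(10,2)·!8 = 45·14833 = 667485
  i=3: C(10,3)·!7 = 120·1854 = 222480
  i=4: C(10,4)·!6 = 210·265 = 55650
  i=5: C(10,5)·!5 = 252·44 = 11088
  i=6: C(10,6)·!4 = 210·9 = 1890
  i=7: C(10,7)·!3 = 120·2 = 240
  i=8: C(10,8)·!2 = 45·1 = 45
Total = 3628799.

3628799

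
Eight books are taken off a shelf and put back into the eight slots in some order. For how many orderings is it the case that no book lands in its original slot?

14833

Recurrence: !8 = 8·!7 + (-1)^8.
!8 = 8·1854 + 1 = 14833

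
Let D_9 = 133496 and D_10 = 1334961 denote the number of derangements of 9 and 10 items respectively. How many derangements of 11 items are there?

D_11 = (11-1)·(D_10 + D_9) = 10·(1334961 + 133496) = 10·1468457 = 14684570.

14684570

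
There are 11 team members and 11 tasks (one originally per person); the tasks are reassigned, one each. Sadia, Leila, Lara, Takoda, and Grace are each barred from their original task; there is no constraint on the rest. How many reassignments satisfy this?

25022880

Inclusion-exclusion on the 5 forbidden self-matches:
Σ_{j=0}^{5} (-1)^j C(5,j)(11-j)!
= C(5,0)·11! - C(5,1)·10! + C(5,2)·9! - C(5,3)·8! + C(5,4)·7! - C(5,5)·6!
= 39916800 - 18144000 + 3628800 - 403200 + 25200 - 720
= 25022880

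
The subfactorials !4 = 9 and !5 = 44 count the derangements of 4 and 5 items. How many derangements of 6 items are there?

265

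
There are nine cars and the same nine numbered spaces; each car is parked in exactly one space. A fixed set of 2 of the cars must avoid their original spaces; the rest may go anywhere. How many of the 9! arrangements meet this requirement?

Let A_j be the event that the j-th constrained one is fixed. By inclusion-exclusion over the 2 events:
Σ_{j=0}^{2} (-1)^j C(2,j)(9-j)!
= C(2,0)·9! - C(2,1)·8! + C(2,2)·7!
= 362880 - 80640 + 5040
= 287280

287280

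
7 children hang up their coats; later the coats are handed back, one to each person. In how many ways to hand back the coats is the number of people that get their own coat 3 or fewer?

4948

# with exactly i fixed is C(7,i)·!(7-i); sum over i=0..3:
  i=0: C(7,0)·!7 = 1·1854 = 1854
  i=1: C(7,1)·!6 = 7·265 = 1855
  i=2: C(7,2)·!5 = 21·44 = 924
  i=3: C(7,3)·!4 = 35·9 = 315
Total = 4948.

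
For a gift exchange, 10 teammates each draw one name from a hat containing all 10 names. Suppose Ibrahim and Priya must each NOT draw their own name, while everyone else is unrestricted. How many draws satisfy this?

2943360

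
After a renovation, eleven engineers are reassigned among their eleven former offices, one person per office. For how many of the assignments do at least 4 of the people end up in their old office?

757934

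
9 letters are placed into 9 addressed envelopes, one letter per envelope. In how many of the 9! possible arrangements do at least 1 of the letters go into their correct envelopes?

229384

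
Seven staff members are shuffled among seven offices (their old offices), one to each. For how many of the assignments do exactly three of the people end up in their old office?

315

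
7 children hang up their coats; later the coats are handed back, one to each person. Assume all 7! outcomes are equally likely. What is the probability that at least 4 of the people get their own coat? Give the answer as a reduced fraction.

23/1260

Favorable outcomes: Σ_{i≥4} C(7,i)·!(7-i) = 35·2 + 21·1 + 7·0 + 1·1 = 92.
Total outcomes: 7! = 5040.
Probability = 92/5040 = 23/1260.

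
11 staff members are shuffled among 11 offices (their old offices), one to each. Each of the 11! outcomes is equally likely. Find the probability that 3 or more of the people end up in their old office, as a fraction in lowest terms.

Favorable outcomes: Σ_{i≥3} C(11,i)·!(11-i) = 165·14833 + 330·1854 + 462·265 + 462·44 + 330·9 + 165·2 + 55·1 + 11·0 + 1·1 = 3205379.
Total outcomes: 11! = 39916800.
Probability = 3205379/39916800 = 3205379/39916800.

3205379/39916800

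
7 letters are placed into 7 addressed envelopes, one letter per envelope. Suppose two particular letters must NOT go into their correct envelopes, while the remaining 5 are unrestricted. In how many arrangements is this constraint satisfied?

Inclusion-exclusion on the 2 forbidden self-matches:
Σ_{j=0}^{2} (-1)^j C(2,j)(7-j)!
= C(2,0)·7! - C(2,1)·6! + C(2,2)·5!
= 5040 - 1440 + 120
= 3720

3720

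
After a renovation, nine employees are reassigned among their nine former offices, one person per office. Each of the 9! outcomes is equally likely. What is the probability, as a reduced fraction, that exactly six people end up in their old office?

1/2160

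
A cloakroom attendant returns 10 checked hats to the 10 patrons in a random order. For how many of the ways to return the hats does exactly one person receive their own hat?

Pick the single fixed position: C(10,1) = 10 ways.
The remaining 9 must be deranged: !9 = 133496.
Total: 10 × 133496 = 1334960.

1334960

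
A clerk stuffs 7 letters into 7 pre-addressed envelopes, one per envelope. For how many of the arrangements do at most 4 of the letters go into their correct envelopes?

5018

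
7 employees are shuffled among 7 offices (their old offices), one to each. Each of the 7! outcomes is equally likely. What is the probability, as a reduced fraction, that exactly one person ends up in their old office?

Favorable outcomes: C(7,1)·!6 = 7·265 = 1855.
Total outcomes: 7! = 5040.
Probability = 1855/5040 = 53/144.

53/144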